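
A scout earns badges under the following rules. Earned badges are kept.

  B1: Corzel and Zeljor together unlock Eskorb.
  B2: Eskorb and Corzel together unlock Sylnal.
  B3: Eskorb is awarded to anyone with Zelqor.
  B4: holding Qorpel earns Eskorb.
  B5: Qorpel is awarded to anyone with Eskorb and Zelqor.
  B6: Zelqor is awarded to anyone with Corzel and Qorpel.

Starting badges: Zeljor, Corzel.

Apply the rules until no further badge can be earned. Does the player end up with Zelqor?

No

Zelqor would need Corzel and Qorpel (B6), but Qorpel is never earned.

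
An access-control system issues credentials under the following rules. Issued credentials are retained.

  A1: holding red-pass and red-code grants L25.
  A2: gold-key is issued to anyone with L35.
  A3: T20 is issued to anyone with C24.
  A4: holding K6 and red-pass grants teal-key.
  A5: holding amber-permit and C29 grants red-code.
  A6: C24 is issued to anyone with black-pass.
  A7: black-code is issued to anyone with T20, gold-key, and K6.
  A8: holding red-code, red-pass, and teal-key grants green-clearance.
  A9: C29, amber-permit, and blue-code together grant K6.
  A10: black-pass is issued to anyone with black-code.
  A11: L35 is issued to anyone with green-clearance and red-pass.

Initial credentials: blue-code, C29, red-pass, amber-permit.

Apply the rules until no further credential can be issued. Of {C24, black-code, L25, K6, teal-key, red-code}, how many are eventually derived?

Holding C29, amber-permit, and blue-code grants K6 (A9).
Holding amber-permit and C29 grants red-code (A5).
Holding red-pass and red-code grants L25 (A1).
Holding K6 and red-pass grants teal-key (A4).
C24 would need black-pass (A6), but black-pass is never granted.
black-code would need T20, gold-key, and K6 (A7), but T20 is never granted.
L25: reached.
K6: reached.
teal-key: reached.
red-code: reached.
Reached: L25, K6, teal-key, and red-code — 4 of the 6.

4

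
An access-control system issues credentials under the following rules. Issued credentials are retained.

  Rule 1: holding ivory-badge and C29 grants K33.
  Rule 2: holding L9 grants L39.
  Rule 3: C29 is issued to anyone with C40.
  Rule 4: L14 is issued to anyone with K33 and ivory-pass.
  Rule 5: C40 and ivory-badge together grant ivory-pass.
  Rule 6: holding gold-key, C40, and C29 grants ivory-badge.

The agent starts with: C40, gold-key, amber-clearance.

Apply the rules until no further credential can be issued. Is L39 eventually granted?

L39 would need L9 (Rule 2), but L9 is never granted.

No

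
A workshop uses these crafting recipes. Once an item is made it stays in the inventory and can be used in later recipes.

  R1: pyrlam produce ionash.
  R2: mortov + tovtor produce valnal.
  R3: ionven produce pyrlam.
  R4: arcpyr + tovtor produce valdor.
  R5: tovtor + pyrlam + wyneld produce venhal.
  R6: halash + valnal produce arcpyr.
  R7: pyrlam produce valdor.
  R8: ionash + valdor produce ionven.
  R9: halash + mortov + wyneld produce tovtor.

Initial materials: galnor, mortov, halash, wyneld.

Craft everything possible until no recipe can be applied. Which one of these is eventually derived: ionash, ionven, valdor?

Using R9, halash, mortov, and wyneld make tovtor.
mortov + tovtor → valnal (R2).
Using R6, halash and valnal make arcpyr.
arcpyr + tovtor → valdor (R4).
ionven would need ionash and valdor (R8), but ionash is never obtained. ionash would need pyrlam (R1), but pyrlam is never obtained.

valdor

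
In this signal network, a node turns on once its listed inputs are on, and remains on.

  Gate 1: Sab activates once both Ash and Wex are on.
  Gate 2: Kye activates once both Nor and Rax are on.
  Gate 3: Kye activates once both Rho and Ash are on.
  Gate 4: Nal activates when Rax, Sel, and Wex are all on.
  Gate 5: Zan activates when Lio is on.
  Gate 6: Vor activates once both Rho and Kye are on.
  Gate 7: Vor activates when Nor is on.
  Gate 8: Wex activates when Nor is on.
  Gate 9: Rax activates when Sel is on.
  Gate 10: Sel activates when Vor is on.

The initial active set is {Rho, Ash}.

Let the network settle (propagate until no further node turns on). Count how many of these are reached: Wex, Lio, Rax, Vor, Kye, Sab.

Gate 3: Rho and Ash on → Kye on.
Rho and Kye are on, so Vor activates (Gate 6).
Gate 10: Vor on → Sel on.
Gate 9: Sel on → Rax on.
Wex would need Nor (Gate 8), but Nor never turns on.
No rule produces Lio, and it is not given.
Rax: reached.
Vor: reached.
Kye: reached.
Sab would need Ash and Wex (Gate 1), but Wex never turns on.
Reached: Rax, Vor, and Kye — 3 of the 6.

3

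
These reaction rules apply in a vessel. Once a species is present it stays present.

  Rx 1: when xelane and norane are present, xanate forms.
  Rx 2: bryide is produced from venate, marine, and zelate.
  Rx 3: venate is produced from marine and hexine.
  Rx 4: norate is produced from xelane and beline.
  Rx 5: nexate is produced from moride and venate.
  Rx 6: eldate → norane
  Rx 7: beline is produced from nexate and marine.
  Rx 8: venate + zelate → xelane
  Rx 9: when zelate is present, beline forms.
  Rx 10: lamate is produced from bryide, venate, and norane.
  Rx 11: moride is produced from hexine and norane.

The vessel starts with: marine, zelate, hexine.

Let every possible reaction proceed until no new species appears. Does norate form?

Yes

zelate present → beline forms (Rx 9).
marine and hexine present → venate forms (Rx 3).
venate and zelate present → xelane forms (Rx 8).
xelane and beline present → norate forms (Rx 4).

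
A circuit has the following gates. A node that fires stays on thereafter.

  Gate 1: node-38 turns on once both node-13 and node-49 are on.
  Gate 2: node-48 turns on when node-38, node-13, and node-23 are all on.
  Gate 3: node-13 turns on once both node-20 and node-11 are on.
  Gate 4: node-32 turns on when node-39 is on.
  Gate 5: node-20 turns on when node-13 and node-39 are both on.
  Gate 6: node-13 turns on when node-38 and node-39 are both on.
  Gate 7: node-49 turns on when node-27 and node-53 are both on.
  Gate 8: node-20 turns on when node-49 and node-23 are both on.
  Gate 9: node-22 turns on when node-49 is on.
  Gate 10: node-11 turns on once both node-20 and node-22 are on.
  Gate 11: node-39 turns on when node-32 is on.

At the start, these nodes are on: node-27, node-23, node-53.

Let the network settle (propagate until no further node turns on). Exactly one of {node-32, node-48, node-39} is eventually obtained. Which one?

node-48

Gate 7: node-27 and node-53 on → node-49 on.
Gate 8: node-49 and node-23 on → node-20 on.
node-49 is on, so node-22 turns on (Gate 9).
node-20 and node-22 are on, so node-11 turns on (Gate 10).
node-20 and node-11 are on, so node-13 turns on (Gate 3).
node-13 and node-49 are on, so node-38 turns on (Gate 1).
node-38, node-13, and node-23 are on, so node-48 turns on (Gate 2).
node-32 would need node-39 (Gate 4), but node-39 never turns on. node-39 would need node-32 (Gate 11), but node-32 never turns on.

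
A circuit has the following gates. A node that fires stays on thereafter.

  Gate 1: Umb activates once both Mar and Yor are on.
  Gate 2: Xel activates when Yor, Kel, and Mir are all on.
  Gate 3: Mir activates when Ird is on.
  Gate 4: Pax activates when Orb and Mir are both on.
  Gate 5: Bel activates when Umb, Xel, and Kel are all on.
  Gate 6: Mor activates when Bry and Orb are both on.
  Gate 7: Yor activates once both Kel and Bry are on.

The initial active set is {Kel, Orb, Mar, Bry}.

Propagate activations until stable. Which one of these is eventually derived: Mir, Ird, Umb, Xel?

Kel and Bry are on, so Yor activates (Gate 7).
Gate 1: Mar and Yor on → Umb on.
Xel would need Yor, Kel, and Mir (Gate 2), but Mir never turns on. Mir would need Ird (Gate 3), but Ird never turns on. No rule produces Ird, and it is not given.

Umb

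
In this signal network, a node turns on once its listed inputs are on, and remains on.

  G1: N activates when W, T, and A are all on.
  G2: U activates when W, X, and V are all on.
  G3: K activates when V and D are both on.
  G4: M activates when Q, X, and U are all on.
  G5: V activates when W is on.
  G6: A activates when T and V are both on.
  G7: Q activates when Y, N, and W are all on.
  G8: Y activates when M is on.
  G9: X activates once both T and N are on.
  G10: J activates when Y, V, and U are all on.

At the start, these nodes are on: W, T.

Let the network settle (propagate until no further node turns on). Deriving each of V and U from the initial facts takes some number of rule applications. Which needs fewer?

V

V: G5: W on → V on. [1 rule application]
U: G5: W on → V on. G6: T and V on → A on. G1: W, T, and A on → N on. T and N are on, so X activates (G9). G2: W, X, and V on → U on. [5 rule applications]
V needs fewer.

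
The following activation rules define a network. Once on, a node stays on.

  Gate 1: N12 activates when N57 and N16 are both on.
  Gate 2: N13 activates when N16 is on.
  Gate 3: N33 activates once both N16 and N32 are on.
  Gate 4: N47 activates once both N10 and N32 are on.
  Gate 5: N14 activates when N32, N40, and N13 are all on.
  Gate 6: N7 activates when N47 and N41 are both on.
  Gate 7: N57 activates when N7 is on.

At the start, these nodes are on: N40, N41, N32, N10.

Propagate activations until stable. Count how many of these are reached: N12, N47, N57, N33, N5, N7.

N10 and N32 are on, so N47 activates (Gate 4).
Gate 6: N47 and N41 on → N7 on.
Gate 7: N7 on → N57 on.
N12 would need N57 and N16 (Gate 1), but N16 never turns on.
N47: reached.
N57: reached.
N33 would need N16 and N32 (Gate 3), but N16 never turns on.
No rule produces N5, and it is not given.
N7: reached.
Reached: N47, N57, and N7 — 3 of the 6.

3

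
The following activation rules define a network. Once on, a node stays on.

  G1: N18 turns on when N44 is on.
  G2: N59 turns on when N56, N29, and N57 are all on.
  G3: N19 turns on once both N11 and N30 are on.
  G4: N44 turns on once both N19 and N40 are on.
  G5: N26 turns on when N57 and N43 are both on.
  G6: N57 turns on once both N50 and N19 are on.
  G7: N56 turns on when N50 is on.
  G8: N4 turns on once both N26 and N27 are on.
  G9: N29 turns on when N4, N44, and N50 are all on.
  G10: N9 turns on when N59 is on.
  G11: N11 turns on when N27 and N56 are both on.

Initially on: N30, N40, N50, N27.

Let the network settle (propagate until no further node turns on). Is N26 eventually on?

N26 would need N57 and N43 (G5), but N43 never turns on.

No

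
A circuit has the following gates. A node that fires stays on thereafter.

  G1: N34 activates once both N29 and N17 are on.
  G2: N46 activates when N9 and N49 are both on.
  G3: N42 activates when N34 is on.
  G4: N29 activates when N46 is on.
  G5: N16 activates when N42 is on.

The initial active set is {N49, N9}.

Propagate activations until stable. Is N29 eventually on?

Yes

G2: N9 and N49 on → N46 on.
N46 is on, so N29 activates (G4).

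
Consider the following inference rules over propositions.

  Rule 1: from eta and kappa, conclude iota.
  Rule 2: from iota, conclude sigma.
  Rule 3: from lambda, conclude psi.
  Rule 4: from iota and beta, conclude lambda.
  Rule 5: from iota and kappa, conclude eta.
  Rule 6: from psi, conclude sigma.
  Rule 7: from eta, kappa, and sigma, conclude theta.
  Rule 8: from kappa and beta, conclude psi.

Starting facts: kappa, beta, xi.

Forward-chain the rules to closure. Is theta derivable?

No

theta would need eta, kappa, and sigma (Rule 7), but eta is never established.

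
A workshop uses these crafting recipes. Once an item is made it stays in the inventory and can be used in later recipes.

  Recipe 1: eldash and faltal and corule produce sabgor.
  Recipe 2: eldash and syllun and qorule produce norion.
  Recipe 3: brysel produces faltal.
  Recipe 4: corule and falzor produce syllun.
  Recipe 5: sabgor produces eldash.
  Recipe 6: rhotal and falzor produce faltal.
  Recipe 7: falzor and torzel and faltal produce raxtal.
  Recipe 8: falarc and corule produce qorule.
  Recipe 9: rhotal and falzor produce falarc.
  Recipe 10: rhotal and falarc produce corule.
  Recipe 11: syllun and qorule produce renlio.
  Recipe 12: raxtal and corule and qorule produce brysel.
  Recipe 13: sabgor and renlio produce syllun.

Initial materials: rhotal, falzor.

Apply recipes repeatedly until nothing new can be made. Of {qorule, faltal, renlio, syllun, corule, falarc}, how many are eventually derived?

6

Using Recipe 9, rhotal and falzor make falarc.
rhotal and falzor → faltal (Recipe 6).
rhotal and falarc → corule (Recipe 10).
Using Recipe 4, corule and falzor make syllun.
falarc and corule → qorule (Recipe 8).
Using Recipe 11, syllun and qorule make renlio.
qorule: reached.
faltal: reached.
renlio: reached.
syllun: reached.
corule: reached.
falarc: reached.
All 6 are reached.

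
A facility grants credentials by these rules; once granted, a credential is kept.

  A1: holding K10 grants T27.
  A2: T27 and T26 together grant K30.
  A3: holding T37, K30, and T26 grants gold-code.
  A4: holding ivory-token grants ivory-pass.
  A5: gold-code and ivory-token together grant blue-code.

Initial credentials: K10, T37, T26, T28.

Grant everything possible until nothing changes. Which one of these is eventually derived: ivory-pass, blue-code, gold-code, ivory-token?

gold-code

Holding K10 grants T27 (A1).
Holding T27 and T26 grants K30 (A2).
Holding T37, K30, and T26 grants gold-code (A3).
No rule produces ivory-token, and it is not given. ivory-pass would need ivory-token (A4), but ivory-token is never granted. blue-code would need gold-code and ivory-token (A5), but ivory-token is never granted.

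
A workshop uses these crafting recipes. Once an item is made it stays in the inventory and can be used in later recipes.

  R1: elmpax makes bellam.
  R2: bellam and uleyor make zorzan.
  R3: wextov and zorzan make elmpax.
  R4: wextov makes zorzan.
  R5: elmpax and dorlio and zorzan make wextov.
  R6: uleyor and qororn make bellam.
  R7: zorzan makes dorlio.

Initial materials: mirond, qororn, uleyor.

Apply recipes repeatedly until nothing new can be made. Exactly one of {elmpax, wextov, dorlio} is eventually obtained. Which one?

dorlio

uleyor and qororn → bellam (R6).
Using R2, bellam and uleyor make zorzan.
Using R7, zorzan makes dorlio.
wextov would need elmpax, dorlio, and zorzan (R5), but elmpax is never obtained. elmpax would need wextov and zorzan (R3), but wextov is never obtained.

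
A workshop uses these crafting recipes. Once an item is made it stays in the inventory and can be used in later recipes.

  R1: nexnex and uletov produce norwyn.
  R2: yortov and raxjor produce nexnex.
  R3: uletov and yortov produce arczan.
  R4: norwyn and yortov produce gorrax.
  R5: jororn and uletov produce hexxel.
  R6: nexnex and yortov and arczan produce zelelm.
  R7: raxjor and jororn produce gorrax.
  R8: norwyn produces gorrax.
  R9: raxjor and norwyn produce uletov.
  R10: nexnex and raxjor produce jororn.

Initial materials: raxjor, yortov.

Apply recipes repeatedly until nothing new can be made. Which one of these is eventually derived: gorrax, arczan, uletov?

gorrax

yortov and raxjor → nexnex (R2).
Using R10, nexnex and raxjor make jororn.
Using R7, raxjor and jororn make gorrax.
arczan would need uletov and yortov (R3), but uletov is never obtained. uletov would need raxjor and norwyn (R9), but norwyn is never obtained.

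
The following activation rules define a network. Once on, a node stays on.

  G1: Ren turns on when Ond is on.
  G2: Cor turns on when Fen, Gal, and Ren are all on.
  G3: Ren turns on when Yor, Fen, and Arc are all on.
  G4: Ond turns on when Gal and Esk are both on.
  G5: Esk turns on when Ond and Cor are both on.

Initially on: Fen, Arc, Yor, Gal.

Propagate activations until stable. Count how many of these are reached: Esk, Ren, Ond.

1

Yor, Fen, and Arc are on, so Ren turns on (G3).
Esk would need Ond and Cor (G5), but Ond never turns on.
Ren: reached.
Ond would need Gal and Esk (G4), but Esk never turns on.
Reached: Ren — 1 of the 3.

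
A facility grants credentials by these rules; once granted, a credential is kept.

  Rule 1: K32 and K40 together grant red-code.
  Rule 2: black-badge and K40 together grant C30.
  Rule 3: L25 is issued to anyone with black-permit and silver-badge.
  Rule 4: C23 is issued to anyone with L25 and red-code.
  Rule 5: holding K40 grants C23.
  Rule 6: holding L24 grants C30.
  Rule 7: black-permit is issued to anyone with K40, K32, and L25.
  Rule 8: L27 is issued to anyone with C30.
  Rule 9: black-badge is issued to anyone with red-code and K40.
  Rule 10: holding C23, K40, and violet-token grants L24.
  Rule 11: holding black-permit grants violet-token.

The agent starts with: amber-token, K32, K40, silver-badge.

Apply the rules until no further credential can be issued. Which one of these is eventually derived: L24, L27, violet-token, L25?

Holding K32 and K40 grants red-code (Rule 1).
Holding red-code and K40 grants black-badge (Rule 9).
Holding black-badge and K40 grants C30 (Rule 2).
Holding C30 grants L27 (Rule 8).
violet-token would need black-permit (Rule 11), but black-permit is never granted. L24 would need C23, K40, and violet-token (Rule 10), but violet-token is never granted. L25 would need black-permit and silver-badge (Rule 3), but black-permit is never granted.

L27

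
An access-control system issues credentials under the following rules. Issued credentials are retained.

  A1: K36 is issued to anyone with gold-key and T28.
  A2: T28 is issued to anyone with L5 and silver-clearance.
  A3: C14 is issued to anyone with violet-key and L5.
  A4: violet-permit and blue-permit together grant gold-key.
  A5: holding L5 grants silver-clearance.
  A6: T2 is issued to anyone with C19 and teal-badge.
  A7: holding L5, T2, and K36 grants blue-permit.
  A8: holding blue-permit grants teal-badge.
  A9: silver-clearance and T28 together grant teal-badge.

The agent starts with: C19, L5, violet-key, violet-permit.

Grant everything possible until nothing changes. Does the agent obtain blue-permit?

No

blue-permit would need L5, T2, and K36 (A7), but K36 is never granted.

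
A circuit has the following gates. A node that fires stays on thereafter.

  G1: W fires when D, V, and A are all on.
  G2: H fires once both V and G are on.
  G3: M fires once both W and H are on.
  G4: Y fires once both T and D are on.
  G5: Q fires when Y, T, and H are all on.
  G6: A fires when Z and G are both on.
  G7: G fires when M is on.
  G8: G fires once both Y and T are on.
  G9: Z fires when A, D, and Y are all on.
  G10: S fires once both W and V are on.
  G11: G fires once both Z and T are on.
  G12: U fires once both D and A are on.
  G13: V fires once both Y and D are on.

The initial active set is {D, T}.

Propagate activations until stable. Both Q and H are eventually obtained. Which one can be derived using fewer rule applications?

H

H: G4: T and D on → Y on. G8: Y and T on → G on. G13: Y and D on → V on. G2: V and G on → H on. [4 rule applications]
Q: T and D are on, so Y fires (G4). G8: Y and T on → G on. G13: Y and D on → V on. G2: V and G on → H on. Y, T, and H are on, so Q fires (G5). [5 rule applications]
H needs fewer.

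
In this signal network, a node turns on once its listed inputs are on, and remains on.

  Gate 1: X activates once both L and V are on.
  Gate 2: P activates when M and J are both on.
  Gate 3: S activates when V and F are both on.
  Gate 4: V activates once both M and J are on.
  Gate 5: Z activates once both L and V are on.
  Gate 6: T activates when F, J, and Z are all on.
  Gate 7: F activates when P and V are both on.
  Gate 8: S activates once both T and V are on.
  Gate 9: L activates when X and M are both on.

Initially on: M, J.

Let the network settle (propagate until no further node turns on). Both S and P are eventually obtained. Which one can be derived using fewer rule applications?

P: M and J are on, so P activates (Gate 2). [1 rule application]
S: M and J are on, so V activates (Gate 4). Gate 2: M and J on → P on. P and V are on, so F activates (Gate 7). V and F are on, so S activates (Gate 3). [4 rule applications]
P needs fewer.

P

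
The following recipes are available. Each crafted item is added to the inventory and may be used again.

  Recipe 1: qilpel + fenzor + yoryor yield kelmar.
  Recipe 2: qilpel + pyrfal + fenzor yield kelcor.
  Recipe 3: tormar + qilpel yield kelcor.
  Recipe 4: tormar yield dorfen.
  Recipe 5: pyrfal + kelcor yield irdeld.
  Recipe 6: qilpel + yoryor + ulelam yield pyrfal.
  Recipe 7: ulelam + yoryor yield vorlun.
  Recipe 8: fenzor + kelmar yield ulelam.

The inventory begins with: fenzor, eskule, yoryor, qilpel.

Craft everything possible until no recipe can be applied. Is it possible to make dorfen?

No

dorfen would need tormar (Recipe 4), but tormar is never obtained.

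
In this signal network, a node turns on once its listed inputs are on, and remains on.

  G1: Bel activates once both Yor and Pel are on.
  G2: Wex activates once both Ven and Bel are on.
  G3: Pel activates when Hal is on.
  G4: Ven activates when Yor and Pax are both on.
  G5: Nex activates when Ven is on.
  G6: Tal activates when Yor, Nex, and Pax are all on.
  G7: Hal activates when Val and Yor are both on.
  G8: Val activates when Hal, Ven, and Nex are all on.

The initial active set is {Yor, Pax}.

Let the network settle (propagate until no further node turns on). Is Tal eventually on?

Yes

Yor and Pax are on, so Ven activates (G4).
G5: Ven on → Nex on.
G6: Yor, Nex, and Pax on → Tal on.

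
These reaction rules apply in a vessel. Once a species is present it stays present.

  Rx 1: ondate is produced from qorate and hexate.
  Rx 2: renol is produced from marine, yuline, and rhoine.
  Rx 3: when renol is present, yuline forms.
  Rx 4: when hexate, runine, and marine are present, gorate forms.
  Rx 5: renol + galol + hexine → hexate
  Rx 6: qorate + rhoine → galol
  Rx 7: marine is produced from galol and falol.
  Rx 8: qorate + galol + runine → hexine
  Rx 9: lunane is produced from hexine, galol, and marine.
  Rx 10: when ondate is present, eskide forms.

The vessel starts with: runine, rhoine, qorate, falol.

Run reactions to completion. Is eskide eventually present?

eskide would need ondate (Rx 10), but ondate never forms.

No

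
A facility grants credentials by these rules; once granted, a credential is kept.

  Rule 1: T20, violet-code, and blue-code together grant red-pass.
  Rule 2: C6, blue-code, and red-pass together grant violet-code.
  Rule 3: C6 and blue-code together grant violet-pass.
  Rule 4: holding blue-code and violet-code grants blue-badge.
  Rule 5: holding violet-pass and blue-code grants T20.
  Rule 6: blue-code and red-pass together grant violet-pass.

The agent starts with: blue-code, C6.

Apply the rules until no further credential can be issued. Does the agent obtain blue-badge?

blue-badge would need blue-code and violet-code (Rule 4), but violet-code is never granted.

No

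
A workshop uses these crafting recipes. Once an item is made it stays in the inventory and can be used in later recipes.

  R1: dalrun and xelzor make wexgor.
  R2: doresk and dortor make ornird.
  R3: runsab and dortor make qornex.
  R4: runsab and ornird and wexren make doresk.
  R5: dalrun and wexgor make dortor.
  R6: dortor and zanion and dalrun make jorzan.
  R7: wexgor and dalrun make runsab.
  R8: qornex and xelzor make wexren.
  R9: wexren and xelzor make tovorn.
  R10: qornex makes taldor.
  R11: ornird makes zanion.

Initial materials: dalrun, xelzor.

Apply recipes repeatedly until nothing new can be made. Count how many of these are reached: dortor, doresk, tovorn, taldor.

dalrun and xelzor → wexgor (R1).
wexgor and dalrun → runsab (R7).
Using R5, dalrun and wexgor make dortor.
runsab and dortor → qornex (R3).
qornex and xelzor → wexren (R8).
Using R10, qornex makes taldor.
Using R9, wexren and xelzor make tovorn.
dortor: reached.
doresk would need runsab, ornird, and wexren (R4), but ornird is never obtained.
tovorn: reached.
taldor: reached.
Reached: dortor, tovorn, and taldor — 3 of the 4.

3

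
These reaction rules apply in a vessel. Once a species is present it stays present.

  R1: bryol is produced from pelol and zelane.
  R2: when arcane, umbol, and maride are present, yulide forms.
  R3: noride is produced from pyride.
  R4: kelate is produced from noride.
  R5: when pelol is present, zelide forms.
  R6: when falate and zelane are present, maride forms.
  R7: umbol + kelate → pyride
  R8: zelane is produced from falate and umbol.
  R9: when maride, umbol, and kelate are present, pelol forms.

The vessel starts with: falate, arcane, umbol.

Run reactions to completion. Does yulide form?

Yes

falate and umbol present → zelane forms (R8).
falate and zelane present → maride forms (R6).
arcane, umbol, and maride present → yulide forms (R2).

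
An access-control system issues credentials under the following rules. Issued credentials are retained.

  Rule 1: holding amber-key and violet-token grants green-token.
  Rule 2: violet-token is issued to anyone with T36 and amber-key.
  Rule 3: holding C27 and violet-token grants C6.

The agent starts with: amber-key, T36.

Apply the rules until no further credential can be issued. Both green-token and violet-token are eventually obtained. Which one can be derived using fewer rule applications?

violet-token

violet-token: Holding T36 and amber-key grants violet-token (Rule 2). [1 rule application]
green-token: Holding T36 and amber-key grants violet-token (Rule 2). Holding amber-key and violet-token grants green-token (Rule 1). [2 rule applications]
violet-token needs fewer.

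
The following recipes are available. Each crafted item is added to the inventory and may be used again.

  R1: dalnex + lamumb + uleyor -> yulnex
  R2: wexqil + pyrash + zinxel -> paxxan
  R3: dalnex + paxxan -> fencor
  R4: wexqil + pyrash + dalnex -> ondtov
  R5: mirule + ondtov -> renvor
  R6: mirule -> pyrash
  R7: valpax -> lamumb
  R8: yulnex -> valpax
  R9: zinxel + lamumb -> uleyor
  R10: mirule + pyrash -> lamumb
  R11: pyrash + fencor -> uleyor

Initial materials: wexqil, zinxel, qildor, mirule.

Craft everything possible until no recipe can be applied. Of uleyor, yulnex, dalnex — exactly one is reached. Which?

Using R6, mirule makes pyrash.
Using R10, mirule and pyrash make lamumb.
zinxel + lamumb -> uleyor (R9).
yulnex would need dalnex, lamumb, and uleyor (R1), but dalnex is never obtained. No rule produces dalnex, and it is not given.

uleyor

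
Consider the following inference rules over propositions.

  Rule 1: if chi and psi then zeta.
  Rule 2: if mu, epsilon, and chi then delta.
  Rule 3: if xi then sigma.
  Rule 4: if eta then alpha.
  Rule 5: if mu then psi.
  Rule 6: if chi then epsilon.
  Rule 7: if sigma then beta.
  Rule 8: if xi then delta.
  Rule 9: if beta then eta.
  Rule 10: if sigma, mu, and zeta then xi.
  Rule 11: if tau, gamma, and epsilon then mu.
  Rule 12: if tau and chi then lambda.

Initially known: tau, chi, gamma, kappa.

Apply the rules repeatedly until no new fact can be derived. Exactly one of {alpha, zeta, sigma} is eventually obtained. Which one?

chi holds, so epsilon follows (Rule 6).
From tau, gamma, and epsilon, Rule 11 gives mu.
mu holds, so psi follows (Rule 5).
chi and psi hold, so zeta follows (Rule 1).
alpha would need eta (Rule 4), but eta is never established. sigma would need xi (Rule 3), but xi is never established.

zeta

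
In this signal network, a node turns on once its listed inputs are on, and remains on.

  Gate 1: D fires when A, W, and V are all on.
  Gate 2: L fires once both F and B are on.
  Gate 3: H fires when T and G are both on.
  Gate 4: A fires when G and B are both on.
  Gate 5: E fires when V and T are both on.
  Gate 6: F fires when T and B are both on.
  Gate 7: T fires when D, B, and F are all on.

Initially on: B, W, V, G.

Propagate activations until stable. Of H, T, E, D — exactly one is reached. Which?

D

Gate 4: G and B on → A on.
Gate 1: A, W, and V on → D on.
H would need T and G (Gate 3), but T never turns on. T would need D, B, and F (Gate 7), but F never turns on. E would need V and T (Gate 5), but T never turns on.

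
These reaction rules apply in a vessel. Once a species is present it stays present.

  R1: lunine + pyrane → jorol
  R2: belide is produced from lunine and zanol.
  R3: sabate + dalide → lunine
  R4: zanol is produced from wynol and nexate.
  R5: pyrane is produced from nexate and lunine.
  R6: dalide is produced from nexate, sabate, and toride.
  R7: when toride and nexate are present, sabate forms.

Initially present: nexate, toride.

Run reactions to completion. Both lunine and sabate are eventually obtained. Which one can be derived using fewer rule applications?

sabate: toride and nexate present → sabate forms (R7). [1 rule application]
lunine: toride and nexate present → sabate forms (R7). nexate, sabate, and toride present → dalide forms (R6). sabate and dalide present → lunine forms (R3). [3 rule applications]
sabate needs fewer.

sabate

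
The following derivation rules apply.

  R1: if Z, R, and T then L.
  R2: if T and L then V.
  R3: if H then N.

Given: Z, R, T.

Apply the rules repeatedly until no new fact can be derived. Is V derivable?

From Z, R, and T, R1 gives L.
From T and L, R2 gives V.

Yes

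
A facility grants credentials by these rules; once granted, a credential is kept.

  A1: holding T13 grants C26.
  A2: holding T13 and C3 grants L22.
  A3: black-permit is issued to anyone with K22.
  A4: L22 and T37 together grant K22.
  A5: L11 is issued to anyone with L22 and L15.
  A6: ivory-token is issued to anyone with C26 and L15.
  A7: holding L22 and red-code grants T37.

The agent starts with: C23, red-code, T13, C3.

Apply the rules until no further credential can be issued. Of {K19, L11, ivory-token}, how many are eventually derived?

0

No rule produces K19, and it is not given.
L11 would need L22 and L15 (A5), but L15 is never granted.
ivory-token would need C26 and L15 (A6), but L15 is never granted.
None of the 3 are reached.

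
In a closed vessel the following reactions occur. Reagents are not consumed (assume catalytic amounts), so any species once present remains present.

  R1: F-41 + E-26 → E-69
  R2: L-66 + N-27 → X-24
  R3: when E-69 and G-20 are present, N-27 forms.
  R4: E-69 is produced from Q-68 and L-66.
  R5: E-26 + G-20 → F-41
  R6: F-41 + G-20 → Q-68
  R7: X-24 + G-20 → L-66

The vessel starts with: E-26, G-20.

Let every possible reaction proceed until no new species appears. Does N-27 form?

Yes

E-26 and G-20 present → F-41 forms (R5).
F-41 and E-26 present → E-69 forms (R1).
E-69 and G-20 present → N-27 forms (R3).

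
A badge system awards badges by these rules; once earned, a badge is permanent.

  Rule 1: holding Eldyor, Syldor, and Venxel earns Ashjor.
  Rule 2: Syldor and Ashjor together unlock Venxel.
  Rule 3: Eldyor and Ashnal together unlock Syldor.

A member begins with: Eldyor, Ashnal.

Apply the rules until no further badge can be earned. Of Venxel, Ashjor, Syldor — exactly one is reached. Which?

Syldor

With Eldyor and Ashnal, Syldor is earned (Rule 3).
Ashjor would need Eldyor, Syldor, and Venxel (Rule 1), but Venxel is never earned. Venxel would need Syldor and Ashjor (Rule 2), but Ashjor is never earned.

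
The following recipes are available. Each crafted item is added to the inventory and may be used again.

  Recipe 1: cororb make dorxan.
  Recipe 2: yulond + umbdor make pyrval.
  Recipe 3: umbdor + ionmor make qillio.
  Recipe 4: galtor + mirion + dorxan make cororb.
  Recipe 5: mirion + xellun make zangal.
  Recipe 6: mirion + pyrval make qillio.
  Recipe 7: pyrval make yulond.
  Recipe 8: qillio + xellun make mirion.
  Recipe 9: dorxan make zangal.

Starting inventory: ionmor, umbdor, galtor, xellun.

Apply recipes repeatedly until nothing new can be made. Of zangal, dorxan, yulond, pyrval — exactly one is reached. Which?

umbdor + ionmor → qillio (Recipe 3).
Using Recipe 8, qillio and xellun make mirion.
mirion + xellun → zangal (Recipe 5).
dorxan would need cororb (Recipe 1), but cororb is never obtained. pyrval would need yulond and umbdor (Recipe 2), but yulond is never obtained. yulond would need pyrval (Recipe 7), but pyrval is never obtained.

zangal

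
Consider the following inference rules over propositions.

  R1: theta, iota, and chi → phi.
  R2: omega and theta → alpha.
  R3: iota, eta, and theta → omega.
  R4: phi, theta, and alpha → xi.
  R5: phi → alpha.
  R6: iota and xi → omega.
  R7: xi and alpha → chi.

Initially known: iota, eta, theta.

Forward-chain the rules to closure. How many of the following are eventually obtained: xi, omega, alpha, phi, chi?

From iota, eta, and theta, R3 gives omega.
From omega and theta, R2 gives alpha.
xi would need phi, theta, and alpha (R4), but phi is never established.
omega: reached.
alpha: reached.
phi would need theta, iota, and chi (R1), but chi is never established.
chi would need xi and alpha (R7), but xi is never established.
Reached: omega and alpha — 2 of the 5.

2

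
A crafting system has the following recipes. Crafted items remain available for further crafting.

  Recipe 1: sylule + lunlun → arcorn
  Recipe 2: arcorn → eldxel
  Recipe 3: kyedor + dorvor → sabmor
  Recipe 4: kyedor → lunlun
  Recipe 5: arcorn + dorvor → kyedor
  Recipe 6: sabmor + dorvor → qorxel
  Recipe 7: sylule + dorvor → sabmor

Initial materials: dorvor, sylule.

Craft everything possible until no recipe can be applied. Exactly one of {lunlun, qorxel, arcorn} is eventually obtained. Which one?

sylule + dorvor → sabmor (Recipe 7).
Using Recipe 6, sabmor and dorvor make qorxel.
arcorn would need sylule and lunlun (Recipe 1), but lunlun is never obtained. lunlun would need kyedor (Recipe 4), but kyedor is never obtained.

qorxel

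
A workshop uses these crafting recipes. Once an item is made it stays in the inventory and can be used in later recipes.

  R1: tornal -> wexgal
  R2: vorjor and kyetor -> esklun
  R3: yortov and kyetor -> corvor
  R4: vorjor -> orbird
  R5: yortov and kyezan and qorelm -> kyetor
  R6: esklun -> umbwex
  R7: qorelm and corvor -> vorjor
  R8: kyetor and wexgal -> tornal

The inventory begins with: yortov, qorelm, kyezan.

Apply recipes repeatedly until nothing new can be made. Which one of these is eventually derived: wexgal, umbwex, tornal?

yortov and kyezan and qorelm -> kyetor (R5).
Using R3, yortov and kyetor make corvor.
qorelm and corvor -> vorjor (R7).
Using R2, vorjor and kyetor make esklun.
esklun -> umbwex (R6).
tornal would need kyetor and wexgal (R8), but wexgal is never obtained. wexgal would need tornal (R1), but tornal is never obtained.

umbwex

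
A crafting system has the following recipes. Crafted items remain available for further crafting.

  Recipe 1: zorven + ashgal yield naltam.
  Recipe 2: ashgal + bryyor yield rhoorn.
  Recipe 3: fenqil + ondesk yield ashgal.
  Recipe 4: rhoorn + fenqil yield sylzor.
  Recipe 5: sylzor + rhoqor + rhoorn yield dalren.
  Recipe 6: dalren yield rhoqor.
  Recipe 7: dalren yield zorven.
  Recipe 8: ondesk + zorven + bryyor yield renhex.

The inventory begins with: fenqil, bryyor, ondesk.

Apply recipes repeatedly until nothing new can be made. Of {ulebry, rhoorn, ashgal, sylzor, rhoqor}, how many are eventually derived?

3

Using Recipe 3, fenqil and ondesk make ashgal.
Using Recipe 2, ashgal and bryyor make rhoorn.
rhoorn + fenqil → sylzor (Recipe 4).
No rule produces ulebry, and it is not given.
rhoorn: reached.
ashgal: reached.
sylzor: reached.
rhoqor would need dalren (Recipe 6), but dalren is never obtained.
Reached: rhoorn, ashgal, and sylzor — 3 of the 5.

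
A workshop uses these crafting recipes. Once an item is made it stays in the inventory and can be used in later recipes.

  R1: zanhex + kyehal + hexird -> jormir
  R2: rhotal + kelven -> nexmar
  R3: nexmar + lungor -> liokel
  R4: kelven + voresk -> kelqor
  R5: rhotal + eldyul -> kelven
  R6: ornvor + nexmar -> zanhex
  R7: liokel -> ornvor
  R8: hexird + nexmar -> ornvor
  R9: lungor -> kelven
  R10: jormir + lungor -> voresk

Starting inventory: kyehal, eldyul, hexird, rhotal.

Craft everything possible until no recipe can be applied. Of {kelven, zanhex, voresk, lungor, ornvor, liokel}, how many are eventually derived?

Using R5, rhotal and eldyul make kelven.
Using R2, rhotal and kelven make nexmar.
hexird + nexmar -> ornvor (R8).
ornvor + nexmar -> zanhex (R6).
kelven: reached.
zanhex: reached.
voresk would need jormir and lungor (R10), but lungor is never obtained.
No rule produces lungor, and it is not given.
ornvor: reached.
liokel would need nexmar and lungor (R3), but lungor is never obtained.
Reached: kelven, zanhex, and ornvor — 3 of the 6.

3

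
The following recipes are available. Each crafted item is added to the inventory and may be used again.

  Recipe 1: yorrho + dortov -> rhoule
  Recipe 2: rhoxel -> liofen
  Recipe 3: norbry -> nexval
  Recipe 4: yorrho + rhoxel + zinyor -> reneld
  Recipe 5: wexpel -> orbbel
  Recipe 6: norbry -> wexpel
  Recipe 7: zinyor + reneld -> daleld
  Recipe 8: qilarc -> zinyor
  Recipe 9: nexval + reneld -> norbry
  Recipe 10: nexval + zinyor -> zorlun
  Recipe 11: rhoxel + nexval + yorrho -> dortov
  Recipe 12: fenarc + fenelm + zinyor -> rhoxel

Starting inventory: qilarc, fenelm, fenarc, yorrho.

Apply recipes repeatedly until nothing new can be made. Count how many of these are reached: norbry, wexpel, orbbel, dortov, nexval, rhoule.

norbry would need nexval and reneld (Recipe 9), but nexval is never obtained.
wexpel would need norbry (Recipe 6), but norbry is never obtained.
orbbel would need wexpel (Recipe 5), but wexpel is never obtained.
dortov would need rhoxel, nexval, and yorrho (Recipe 11), but nexval is never obtained.
nexval would need norbry (Recipe 3), but norbry is never obtained.
rhoule would need yorrho and dortov (Recipe 1), but dortov is never obtained.
None of the 6 are reached.

0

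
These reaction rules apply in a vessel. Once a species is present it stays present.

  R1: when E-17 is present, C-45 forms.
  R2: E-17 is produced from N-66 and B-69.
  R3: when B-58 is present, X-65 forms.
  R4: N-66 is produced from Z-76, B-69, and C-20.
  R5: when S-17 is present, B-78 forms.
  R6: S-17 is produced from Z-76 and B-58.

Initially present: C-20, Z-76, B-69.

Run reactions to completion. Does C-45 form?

Yes

Z-76, B-69, and C-20 present → N-66 forms (R4).
N-66 and B-69 present → E-17 forms (R2).
E-17 present → C-45 forms (R1).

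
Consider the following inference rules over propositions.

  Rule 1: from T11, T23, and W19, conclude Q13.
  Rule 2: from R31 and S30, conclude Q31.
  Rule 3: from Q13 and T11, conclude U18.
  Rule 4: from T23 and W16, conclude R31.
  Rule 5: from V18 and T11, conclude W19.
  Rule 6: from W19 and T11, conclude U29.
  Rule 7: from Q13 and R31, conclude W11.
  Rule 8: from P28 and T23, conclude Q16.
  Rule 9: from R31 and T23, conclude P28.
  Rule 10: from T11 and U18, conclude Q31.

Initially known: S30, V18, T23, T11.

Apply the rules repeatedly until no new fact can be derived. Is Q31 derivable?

Yes

From V18 and T11, Rule 5 gives W19.
From T11, T23, and W19, Rule 1 gives Q13.
From Q13 and T11, Rule 3 gives U18.
From T11 and U18, Rule 10 gives Q31.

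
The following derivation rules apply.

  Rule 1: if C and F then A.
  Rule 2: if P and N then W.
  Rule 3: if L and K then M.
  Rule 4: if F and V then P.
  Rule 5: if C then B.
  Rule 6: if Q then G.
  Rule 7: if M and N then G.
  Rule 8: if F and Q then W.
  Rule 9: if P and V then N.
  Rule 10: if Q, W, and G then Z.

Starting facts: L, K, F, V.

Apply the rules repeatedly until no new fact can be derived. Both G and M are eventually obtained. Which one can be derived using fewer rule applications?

M: L and K hold, so M follows (Rule 3). [1 rule application]
G: From L and K, Rule 3 gives M. From F and V, Rule 4 gives P. From P and V, Rule 9 gives N. From M and N, Rule 7 gives G. [4 rule applications]
M needs fewer.

M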